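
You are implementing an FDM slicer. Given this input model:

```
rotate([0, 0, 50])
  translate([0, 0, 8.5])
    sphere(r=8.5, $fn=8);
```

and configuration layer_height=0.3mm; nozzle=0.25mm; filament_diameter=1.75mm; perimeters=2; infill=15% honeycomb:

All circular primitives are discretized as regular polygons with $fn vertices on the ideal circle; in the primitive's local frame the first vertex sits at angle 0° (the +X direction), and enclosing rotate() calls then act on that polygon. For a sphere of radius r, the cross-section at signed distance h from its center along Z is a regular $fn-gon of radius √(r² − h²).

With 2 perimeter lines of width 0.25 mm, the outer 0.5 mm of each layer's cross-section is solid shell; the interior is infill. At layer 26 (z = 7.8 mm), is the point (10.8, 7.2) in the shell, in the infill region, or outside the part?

At z = 7.8 mm: the r=8.5 sphere slices to a regular 8-gon of circumradius 8.471 (√(r²−h²) with h=0.7 from center); (rotated 50° about Z; rotation is an isometry so areas/perimeters/island counts are preserved). Overall, the cross-section is a single solid region. Undo the 50° rotation: the query point maps to (12.458, -3.645) in the un-rotated model frame. The nearest boundary edge runs (5.99, -5.99)→(8.47, 0.00); distance from the point to it = 5.08 mm. The point is not inside any of the regions above, so it lies outside the cross-section (5.08 mm from the nearest boundary).

outside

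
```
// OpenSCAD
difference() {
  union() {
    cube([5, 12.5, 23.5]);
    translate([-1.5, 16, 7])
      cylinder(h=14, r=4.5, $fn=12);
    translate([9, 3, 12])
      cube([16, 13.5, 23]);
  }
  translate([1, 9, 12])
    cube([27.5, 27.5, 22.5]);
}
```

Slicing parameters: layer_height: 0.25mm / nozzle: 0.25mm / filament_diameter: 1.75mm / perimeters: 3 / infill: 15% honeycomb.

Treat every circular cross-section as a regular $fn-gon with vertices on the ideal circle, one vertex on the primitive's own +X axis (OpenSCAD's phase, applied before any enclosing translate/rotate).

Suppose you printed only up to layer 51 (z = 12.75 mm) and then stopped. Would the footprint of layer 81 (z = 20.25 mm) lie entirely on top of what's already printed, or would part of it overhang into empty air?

Compare the two slices. At z = 12.75: the 5×12.5 cube contributes its full rectangle (area 62.50 mm²); the cylinder at (-1.5, 16): section is a regular 12-gon, circumradius r=4.5 (area = (12/2)·4.500²·sin(360°/12) = 60.75 mm²); the cube at (9, 3) (footprint 16×13.5) is included at this height (area 216.00 mm²); Combining (union): the regions partially overlap — summed areas 339.25 mm² minus the doubly-counted overlap 0.45 mm² gives 338.80 mm² — area = 338.80 mm²; the cube at (1, 9) is present — its section is the full 27.5×27.5 rectangle (area 756.25 mm²); Subtracting the remaining from the first: starting from the result so far (338.80 mm²), the 27.5×27.5 cube at (1, 9) partially overlaps it — only the 143.58 mm² overlap (of its 756.25 mm²) is removed, clipping the outline — area = 195.21 mm². At z = 20.25: the cube (footprint 5×12.5) is included at this height (area 62.50 mm²); the cylinder at (-1.5, 16): section is a regular 12-gon, circumradius r=4.5 (area = (12/2)·4.500²·sin(360°/12) = 60.75 mm²); the cube at (9, 3) is present — its section is the full 16×13.5 rectangle (area 216.00 mm²); Taking the union: the regions partially overlap — summed areas 339.25 mm² minus the doubly-counted overlap 0.45 mm² gives 338.80 mm² — area = 338.80 mm²; the 27.5×27.5 cube at (1, 9) contributes its full rectangle (area 756.25 mm²); Subtracting the remaining from the first: starting from that combined region (338.80 mm²), the 27.5×27.5 cube at (1, 9) partially overlaps it — only the 143.58 mm² overlap (of its 756.25 mm²) is removed, clipping the outline — area = 195.21 mm². Checking containment: the cross-section at z = 20.25 is a subset of the cross-section at z = 12.75.

entirely on top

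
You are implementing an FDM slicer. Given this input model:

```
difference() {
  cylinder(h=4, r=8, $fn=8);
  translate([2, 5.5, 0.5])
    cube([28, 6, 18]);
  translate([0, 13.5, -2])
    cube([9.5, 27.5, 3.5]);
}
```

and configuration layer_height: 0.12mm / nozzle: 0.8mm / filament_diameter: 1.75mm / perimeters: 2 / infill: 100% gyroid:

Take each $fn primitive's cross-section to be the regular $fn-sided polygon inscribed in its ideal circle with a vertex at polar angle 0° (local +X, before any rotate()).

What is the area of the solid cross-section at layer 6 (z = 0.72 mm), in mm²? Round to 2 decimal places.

177.67 mm²

At z = 0.72 mm: the r=8 cylinder gives a regular 8-gon of circumradius 8 (constant along its height) (area = (8/2)·8.000²·sin(360°/8) = 181.02 mm²); the 28×6 cube at (2, 5.5) contributes its full rectangle (area 168.00 mm²); the 9.5×27.5 cube at (0, 13.5) contributes its full rectangle (area 261.25 mm²); After the difference (first − rest): starting from the r=8 cylinder (181.02 mm²), the 28×6 cube at (2, 5.5) partially overlaps it — only the 3.35 mm² overlap (of its 168.00 mm²) is removed, clipping the outline; the 9.5×27.5 cube at (0, 13.5) misses the remaining region (no effect) — area = 177.67 mm². Overall, the cross-section is a single solid region. Net area = 177.67 mm².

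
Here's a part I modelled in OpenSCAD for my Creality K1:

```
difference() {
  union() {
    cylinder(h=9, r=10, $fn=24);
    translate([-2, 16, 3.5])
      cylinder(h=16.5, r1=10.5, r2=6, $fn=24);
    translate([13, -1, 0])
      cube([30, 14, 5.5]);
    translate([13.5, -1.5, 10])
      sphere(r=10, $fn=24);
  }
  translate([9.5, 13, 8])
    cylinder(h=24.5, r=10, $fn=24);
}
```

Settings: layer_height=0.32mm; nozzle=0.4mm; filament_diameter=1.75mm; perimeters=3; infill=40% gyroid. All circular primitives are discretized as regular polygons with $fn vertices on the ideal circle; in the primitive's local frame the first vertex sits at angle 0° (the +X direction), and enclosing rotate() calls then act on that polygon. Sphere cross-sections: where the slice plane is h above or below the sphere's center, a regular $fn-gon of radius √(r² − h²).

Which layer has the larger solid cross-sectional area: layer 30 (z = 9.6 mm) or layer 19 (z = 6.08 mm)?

Layer 30 (z = 9.6): the cylinder is not intersected at this z (z outside [0, 9]); the cone at (-2, 16) (r1=10.5→r2=6) has section circumradius 8.836 here — a regular 24-gon (area = (24/2)·8.836²·sin(360°/24) = 242.51 mm²); the cube at (13, -1) is not intersected at this z (z outside [0, 5.5]); the sphere at (13.5, -1.5): section is a regular 24-gon, circumradius = √(r²−h²) = √(10²−0.4²) = 9.992 (area = (24/2)·9.992²·sin(360°/24) = 310.09 mm²); Taking the union: the 2 present regions are separate (no shared area or edge), so areas and boundary lengths simply add and each stays a separate island — area = 552.59 mm²; the r=10 cylinder at (9.5, 13) gives a regular 24-gon of circumradius 10 (constant along its height) (area = (24/2)·10.000²·sin(360°/24) = 310.58 mm²); After the difference (first − rest): starting from the result so far (552.59 mm²), the r=10 cylinder at (9.5, 13) partially overlaps it — only the 111.67 mm² overlap (of its 310.58 mm²) is removed, clipping the outline — area = 440.92 mm². So its area = 440.92 mm². Layer 19 (z = 6.08): the r=10 cylinder contributes a regular 24-gon of circumradius 10 (area = (24/2)·10.000²·sin(360°/24) = 310.58 mm²); the cone at (-2, 16) (r1=10.5→r2=6) has section circumradius 9.796 here — a regular 24-gon (area = (24/2)·9.796²·sin(360°/24) = 298.06 mm²); the cube at (13, -1) is absent (z outside [0, 5.5]); the sphere at (13.5, -1.5): section is a regular 24-gon, circumradius = √(r²−h²) = √(10²−3.92²) = 9.200 (area = (24/2)·9.200²·sin(360°/24) = 262.86 mm²); Merging all regions: the regions partially overlap — summed areas 871.50 mm² minus the doubly-counted overlap 78.06 mm² gives 793.44 mm² — area = 793.44 mm²; the cylinder at (9.5, 13) is not intersected at this z (z outside [8, 32.5]); Taking the first minus the rest: none of the subtracted shapes is present at this height, so the result so far is unchanged — area = 793.44 mm². So its area = 793.44 mm². Layer 19 is larger (793.44 vs 440.92 mm²).

layer 19 (z = 6.08 mm)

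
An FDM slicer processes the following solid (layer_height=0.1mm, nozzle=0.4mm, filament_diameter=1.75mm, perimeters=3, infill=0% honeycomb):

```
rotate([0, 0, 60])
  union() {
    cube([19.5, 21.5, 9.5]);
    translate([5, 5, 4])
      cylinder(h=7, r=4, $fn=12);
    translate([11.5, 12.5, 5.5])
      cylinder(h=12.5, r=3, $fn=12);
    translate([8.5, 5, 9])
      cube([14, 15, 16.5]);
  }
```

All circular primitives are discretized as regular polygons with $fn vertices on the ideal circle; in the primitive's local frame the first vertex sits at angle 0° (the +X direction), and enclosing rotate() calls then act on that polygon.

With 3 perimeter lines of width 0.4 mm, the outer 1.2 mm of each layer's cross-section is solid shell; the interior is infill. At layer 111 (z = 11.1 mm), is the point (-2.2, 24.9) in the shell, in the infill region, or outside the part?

At z = 11.1 mm: the cube is absent (z outside [0, 9.5]); the cylinder at (5, 5) is absent (z outside [4, 11]); the r=3 cylinder at (11.5, 12.5) gives a regular 12-gon of circumradius 3 (constant along its height); the cube at (8.5, 5) is present — its section is the full 14×15 rectangle; Taking the union: the r=3 cylinder at (11.5, 12.5) lies entirely inside the 14×15 cube at (8.5, 5), so the union is just the 14×15 cube at (8.5, 5) — 1 connected region; (whole slice rotated 60° about Z — lengths, areas and connectivity unchanged). Overall, the cross-section is a single solid region. Undo the 60° rotation: the query point maps to (20.464, 14.355) in the un-rotated model frame. The nearest boundary edge runs (22.50, 20.00)→(22.50, 5.00); distance from the point to it = 2.04 mm. The point is inside the cross-section and 2.04 mm from the nearest boundary — more than the 1.2 mm shell width (3 × 0.4), so it's in the infill interior.

infill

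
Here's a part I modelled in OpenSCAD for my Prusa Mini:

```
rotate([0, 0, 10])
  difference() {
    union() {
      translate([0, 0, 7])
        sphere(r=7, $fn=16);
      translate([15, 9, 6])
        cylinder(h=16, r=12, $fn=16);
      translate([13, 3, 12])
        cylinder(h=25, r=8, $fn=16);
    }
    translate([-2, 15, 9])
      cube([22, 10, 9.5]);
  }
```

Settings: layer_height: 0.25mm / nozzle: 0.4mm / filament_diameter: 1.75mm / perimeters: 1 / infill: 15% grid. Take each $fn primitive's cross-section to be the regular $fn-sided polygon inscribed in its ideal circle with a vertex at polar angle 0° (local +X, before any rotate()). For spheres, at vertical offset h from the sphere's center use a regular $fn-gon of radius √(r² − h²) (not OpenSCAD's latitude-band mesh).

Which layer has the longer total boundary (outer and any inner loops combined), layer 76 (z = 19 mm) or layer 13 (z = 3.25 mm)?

Layer 76 (z = 19): the sphere does not reach this height (|z−center|=12.000 > r=7); the r=12 cylinder at (15, 9) contributes a regular 16-gon of circumradius 12 (perimeter = 2·16·12.000·sin(180°/16) = 74.91 mm); the r=8 cylinder at (13, 3) gives a regular 16-gon of circumradius 8 (constant along its height) (perimeter = 2·16·8.000·sin(180°/16) = 49.94 mm); Combining (union): the regions partially overlap (shared area 169.25 mm²), so the edge portions inside another operand are dropped and the merged outline is re-measured after clipping — boundary = 77.85 mm; the cube at (-2, 15) is not intersected at this z (z outside [9, 18.5]); Taking the first minus the rest: none of the subtracted shapes is present at this height, so that combined region is unchanged — boundary = 77.85 mm; (rotated 10° about Z; rotation is an isometry so areas/perimeters/island counts are preserved). So its perimeter = 77.85 mm. Layer 13 (z = 3.25): the r=7 sphere slices to a regular 16-gon of circumradius 5.911 (√(r²−h²) with h=3.75 from center) (perimeter = 2·16·5.911·sin(180°/16) = 36.90 mm); the cylinder at (15, 9) does not reach this height (z outside [6, 22]); the cylinder at (13, 3) is absent (z outside [12, 37]); Combining (union): only the r=7 sphere is present, so the union is just that shape — boundary = 36.90 mm; the cube at (-2, 15) does not reach this height (z outside [9, 18.5]); Taking the first minus the rest: none of the subtracted shapes is present at this height, so the result so far is unchanged — boundary = 36.90 mm; (rotated 10° about Z; rotation is an isometry so areas/perimeters/island counts are preserved). So its perimeter = 36.90 mm. Layer 76 is larger (77.85 vs 36.90 mm).

layer 76 (z = 19 mm)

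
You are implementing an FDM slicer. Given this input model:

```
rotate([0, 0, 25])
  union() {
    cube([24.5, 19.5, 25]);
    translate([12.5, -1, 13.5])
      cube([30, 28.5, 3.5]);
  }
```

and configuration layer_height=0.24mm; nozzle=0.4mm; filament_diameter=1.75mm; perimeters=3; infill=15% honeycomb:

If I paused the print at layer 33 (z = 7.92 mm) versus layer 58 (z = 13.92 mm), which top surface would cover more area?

Layer 33 (z = 7.92): the 24.5×19.5 cube contributes its full rectangle (area 477.75 mm²); the cube at (12.5, -1) is absent (z outside [13.5, 17]); Merging all regions: only the 24.5×19.5 cube is present, so the union is just that shape — area = 477.75 mm²; (whole slice rotated 25° about Z — lengths, areas and connectivity unchanged). So its area = 477.75 mm². Layer 58 (z = 13.92): the 24.5×19.5 cube contributes its full rectangle (area 477.75 mm²); the cube at (12.5, -1) is present — its section is the full 30×28.5 rectangle (area 855.00 mm²); Combining (union): the regions partially overlap — summed areas 1332.75 mm² minus the doubly-counted overlap 234.00 mm² gives 1098.75 mm² — area = 1098.75 mm²; (whole slice rotated 25° about Z — lengths, areas and connectivity unchanged). So its area = 1098.75 mm². Layer 58 is larger (1098.75 vs 477.75 mm²).

layer 58 (z = 13.92 mm)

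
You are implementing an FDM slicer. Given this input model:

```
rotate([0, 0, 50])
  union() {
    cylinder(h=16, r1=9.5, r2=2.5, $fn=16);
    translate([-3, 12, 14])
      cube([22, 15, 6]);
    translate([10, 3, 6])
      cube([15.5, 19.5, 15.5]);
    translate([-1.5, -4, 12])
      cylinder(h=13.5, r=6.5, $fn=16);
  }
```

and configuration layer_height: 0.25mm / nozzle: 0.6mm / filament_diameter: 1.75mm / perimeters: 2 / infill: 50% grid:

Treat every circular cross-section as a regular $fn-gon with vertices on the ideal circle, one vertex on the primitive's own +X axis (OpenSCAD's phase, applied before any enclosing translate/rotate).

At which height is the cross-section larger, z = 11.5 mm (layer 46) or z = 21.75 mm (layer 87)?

Layer 46 (z = 11.5): the cone contributes a regular 16-gon of circumradius 4.469 (interpolated between r1=9.5 and r2=2.5 at t=0.719) (area = (16/2)·4.469²·sin(360°/16) = 61.14 mm²); the cube at (-3, 12) is absent (z outside [14, 20]); the cube at (10, 3) (footprint 15.5×19.5) is included at this height (area 302.25 mm²); the cylinder at (-1.5, -4) does not reach this height (z outside [12, 25.5]); Merging all regions: the 2 present regions are separate (no shared area or edge), so areas and boundary lengths simply add and each stays a separate island — area = 363.39 mm²; (whole slice rotated 50° about Z — lengths, areas and connectivity unchanged). So its area = 363.39 mm². Layer 87 (z = 21.75): the cone does not reach this height (z outside [0, 16]); the cube at (-3, 12) is absent (z outside [14, 20]); the cube at (10, 3) does not reach this height (z outside [6, 21.5]); the cylinder at (-1.5, -4): section is a regular 16-gon, circumradius r=6.5 (area = (16/2)·6.500²·sin(360°/16) = 129.35 mm²); Taking the union: only the r=6.5 cylinder at (-1.5, -4) is present, so the union is just that shape — area = 129.35 mm²; (whole slice rotated 50° about Z — lengths, areas and connectivity unchanged). So its area = 129.35 mm². Layer 46 is larger (363.39 vs 129.35 mm²).

layer 46 (z = 11.5 mm)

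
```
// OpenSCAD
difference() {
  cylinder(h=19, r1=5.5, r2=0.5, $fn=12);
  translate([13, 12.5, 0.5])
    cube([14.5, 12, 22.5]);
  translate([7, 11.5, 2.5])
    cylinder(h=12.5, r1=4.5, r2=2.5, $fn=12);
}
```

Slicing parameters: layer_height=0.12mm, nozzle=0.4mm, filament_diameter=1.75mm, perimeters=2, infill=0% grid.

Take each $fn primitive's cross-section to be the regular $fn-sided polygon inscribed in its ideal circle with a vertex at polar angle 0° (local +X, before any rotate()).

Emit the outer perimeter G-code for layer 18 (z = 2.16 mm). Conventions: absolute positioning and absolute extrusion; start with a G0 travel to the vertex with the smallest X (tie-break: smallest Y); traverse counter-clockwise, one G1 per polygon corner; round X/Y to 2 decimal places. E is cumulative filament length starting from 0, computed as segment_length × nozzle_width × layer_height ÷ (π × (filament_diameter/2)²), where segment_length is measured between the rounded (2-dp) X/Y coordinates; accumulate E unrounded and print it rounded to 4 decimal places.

At z = 2.16 mm: the cone contributes a regular 12-gon of circumradius 4.932 (interpolated between r1=5.5 and r2=0.5 at t=0.114); the 14.5×12 cube at (13, 12.5) contributes its full rectangle; the cone at (7, 11.5) is not intersected at this z (z outside [2.5, 15]); After the difference (first − rest): starting from the cone, the 14.5×12 cube at (13, 12.5) misses the remaining region (no effect) — 1 connected region. The outline is a single polygon with 12 vertices. Extrusion per mm of travel: 0.4 × 0.12 / (π × 0.875²) = 0.019956. Accumulating E over each segment gives final E = 0.6114.

G0 X-4.93 Y0.00 Z2.16
G1 X-4.27 Y-2.47 E0.0510
G1 X-2.47 Y-4.27 E0.1018
G1 X0.00 Y-4.93 E0.1528
G1 X2.47 Y-4.27 E0.2039
G1 X4.27 Y-2.47 E0.2547
G1 X4.93 Y0.00 E0.3057
G1 X4.27 Y2.47 E0.3567
G1 X2.47 Y4.27 E0.4075
G1 X0.00 Y4.93 E0.4585
G1 X-2.47 Y4.27 E0.5095
G1 X-4.27 Y2.47 E0.5603
G1 X-4.93 Y0.00 E0.6114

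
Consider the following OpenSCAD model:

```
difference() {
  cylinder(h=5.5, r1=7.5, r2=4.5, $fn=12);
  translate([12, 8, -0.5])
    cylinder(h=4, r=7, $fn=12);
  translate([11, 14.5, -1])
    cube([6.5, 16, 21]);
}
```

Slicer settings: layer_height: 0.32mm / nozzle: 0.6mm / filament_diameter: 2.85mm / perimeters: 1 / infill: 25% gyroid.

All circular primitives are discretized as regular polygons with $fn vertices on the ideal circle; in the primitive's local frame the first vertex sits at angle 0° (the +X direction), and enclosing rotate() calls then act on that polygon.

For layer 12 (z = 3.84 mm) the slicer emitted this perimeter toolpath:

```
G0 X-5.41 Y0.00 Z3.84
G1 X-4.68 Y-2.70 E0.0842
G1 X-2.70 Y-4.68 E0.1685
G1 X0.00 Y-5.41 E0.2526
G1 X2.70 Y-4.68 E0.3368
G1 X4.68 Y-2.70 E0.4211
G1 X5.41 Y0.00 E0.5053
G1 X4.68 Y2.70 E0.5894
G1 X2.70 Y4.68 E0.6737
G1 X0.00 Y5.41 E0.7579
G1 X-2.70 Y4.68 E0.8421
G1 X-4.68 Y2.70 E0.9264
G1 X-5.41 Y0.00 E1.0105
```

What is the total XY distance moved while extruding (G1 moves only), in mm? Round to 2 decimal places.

33.58 mm

Sum the Euclidean lengths of each G1 segment: total = 33.58 mm.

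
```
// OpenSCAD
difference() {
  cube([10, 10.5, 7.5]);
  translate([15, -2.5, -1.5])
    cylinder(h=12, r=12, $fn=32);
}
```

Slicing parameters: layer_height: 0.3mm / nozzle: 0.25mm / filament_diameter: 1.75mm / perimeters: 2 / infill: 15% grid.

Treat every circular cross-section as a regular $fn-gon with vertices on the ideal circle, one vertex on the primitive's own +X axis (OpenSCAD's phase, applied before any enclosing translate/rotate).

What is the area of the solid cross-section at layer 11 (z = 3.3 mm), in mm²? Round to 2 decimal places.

At z = 3.3 mm: the 10×10.5 cube contributes its full rectangle (area 105.00 mm²); the r=12 cylinder at (15, -2.5) contributes a regular 32-gon of circumradius 12 (area = (32/2)·12.000²·sin(360°/32) = 449.49 mm²); Subtracting the remaining from the first: starting from the 10×10.5 cube (105.00 mm²), the r=12 cylinder at (15, -2.5) partially overlaps it — only the 37.16 mm² overlap (of its 449.49 mm²) is removed, clipping the outline — area = 67.84 mm². Overall, the cross-section is a single solid region. Net area = 67.84 mm².

67.84 mm²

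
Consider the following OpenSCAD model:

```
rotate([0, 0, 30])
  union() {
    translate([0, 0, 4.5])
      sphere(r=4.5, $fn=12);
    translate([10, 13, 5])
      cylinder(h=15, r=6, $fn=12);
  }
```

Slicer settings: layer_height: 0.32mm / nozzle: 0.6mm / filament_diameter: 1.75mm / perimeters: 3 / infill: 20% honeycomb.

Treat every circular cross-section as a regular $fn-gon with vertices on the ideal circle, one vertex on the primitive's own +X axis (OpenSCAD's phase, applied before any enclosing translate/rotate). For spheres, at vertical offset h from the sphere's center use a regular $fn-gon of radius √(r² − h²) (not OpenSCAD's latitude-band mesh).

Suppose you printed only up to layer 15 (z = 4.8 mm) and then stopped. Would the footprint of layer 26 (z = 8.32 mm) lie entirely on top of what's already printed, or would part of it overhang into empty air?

part overhangs

Compare the two slices. At z = 4.8: the sphere: section is a regular 12-gon, circumradius = √(r²−h²) = √(4.5²−0.3²) = 4.490 (area = (12/2)·4.490²·sin(360°/12) = 60.48 mm²); the cylinder at (10, 13) is not intersected at this z (z outside [5, 20]); Taking the union: only the r=4.5 sphere is present, so the union is just that shape — area = 60.48 mm²; (whole slice rotated 30° about Z — lengths, areas and connectivity unchanged). At z = 8.32: the sphere: section is a regular 12-gon, circumradius = √(r²−h²) = √(4.5²−3.82²) = 2.379 (area = (12/2)·2.379²·sin(360°/12) = 16.97 mm²); the r=6 cylinder at (10, 13) gives a regular 12-gon of circumradius 6 (constant along its height) (area = (12/2)·6.000²·sin(360°/12) = 108.00 mm²); Combining (union): the 2 present regions are separate (no shared area or edge), so areas and boundary lengths simply add and each stays a separate island — area = 124.97 mm²; (rotated 30° about Z; rotation is an isometry so areas/perimeters/island counts are preserved). Checking containment: at z = 8.32 the cross-section extends beyond the z = 4.8 cross-section by about 108.00 mm².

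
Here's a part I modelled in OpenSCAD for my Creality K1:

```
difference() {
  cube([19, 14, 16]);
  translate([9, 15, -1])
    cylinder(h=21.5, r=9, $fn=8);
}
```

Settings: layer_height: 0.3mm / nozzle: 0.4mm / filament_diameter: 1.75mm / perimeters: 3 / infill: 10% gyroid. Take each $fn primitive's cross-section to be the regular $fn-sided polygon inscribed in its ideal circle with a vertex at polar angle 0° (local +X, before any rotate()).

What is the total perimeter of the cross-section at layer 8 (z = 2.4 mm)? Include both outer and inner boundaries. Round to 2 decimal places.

74.22 mm

At z = 2.4 mm: the 19×14 cube contributes its full rectangle (perimeter 66.00 mm); the r=9 cylinder at (9, 15) contributes a regular 8-gon of circumradius 9 (perimeter = 2·8·9.000·sin(180°/8) = 55.11 mm); Taking the first minus the rest: starting from the 19×14 cube, the r=9 cylinder at (9, 15) partially overlaps it — only the 96.97 mm² overlap (of its 229.10 mm²) is removed, clipping the outline — boundary = 74.22 mm. Overall, the cross-section is a single solid region. Total boundary length (outer) = 74.22 mm.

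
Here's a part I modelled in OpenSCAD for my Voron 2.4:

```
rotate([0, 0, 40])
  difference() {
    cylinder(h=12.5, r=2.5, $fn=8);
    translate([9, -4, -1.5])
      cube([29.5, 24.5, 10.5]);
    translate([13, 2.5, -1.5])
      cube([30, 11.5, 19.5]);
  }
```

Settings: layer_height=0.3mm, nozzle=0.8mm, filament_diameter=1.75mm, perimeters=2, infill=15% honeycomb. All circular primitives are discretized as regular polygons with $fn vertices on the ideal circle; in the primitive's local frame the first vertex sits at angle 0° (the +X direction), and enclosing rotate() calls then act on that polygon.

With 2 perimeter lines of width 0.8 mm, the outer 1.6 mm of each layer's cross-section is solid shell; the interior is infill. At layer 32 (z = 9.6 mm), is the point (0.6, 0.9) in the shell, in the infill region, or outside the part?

At z = 9.6 mm: the r=2.5 cylinder gives a regular 8-gon of circumradius 2.5 (constant along its height); the cube at (9, -4) is absent (z outside [-1.5, 9]); the 30×11.5 cube at (13, 2.5) contributes its full rectangle; After the difference (first − rest): starting from the r=2.5 cylinder, the 30×11.5 cube at (13, 2.5) misses the remaining region (no effect) — 1 connected region; (rotated 40° about Z; rotation is an isometry so areas/perimeters/island counts are preserved). Overall, the cross-section is a single solid region. Undo the 40° rotation: the query point maps to (1.038, 0.304) in the un-rotated model frame. The nearest boundary edge runs (1.77, 1.77)→(2.50, 0.00); distance from the point to it = 1.23 mm. The point is inside the cross-section, 1.23 mm from the nearest boundary — within the 1.6 mm shell band (2 × 0.8).

shell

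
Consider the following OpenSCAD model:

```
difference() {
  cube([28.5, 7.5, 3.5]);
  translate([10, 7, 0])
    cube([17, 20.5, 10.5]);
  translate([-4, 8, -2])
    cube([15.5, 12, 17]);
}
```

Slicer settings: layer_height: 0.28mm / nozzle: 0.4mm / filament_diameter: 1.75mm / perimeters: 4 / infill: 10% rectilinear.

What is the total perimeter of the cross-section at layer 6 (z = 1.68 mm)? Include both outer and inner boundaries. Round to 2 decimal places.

At z = 1.68 mm: the 28.5×7.5 cube contributes its full rectangle (perimeter 72.00 mm); the cube at (10, 7) (footprint 17×20.5) is included at this height (perimeter 75.00 mm); the cube at (-4, 8) (footprint 15.5×12) is included at this height (perimeter 55.00 mm); Subtracting the remaining from the first: starting from the 28.5×7.5 cube, the 17×20.5 cube at (10, 7) partially overlaps it — only the 8.50 mm² overlap (of its 348.50 mm²) is removed, clipping the outline; the 15.5×12 cube at (-4, 8) misses the remaining region (no effect) — boundary = 73.00 mm. Overall, the cross-section is a single solid region. Total boundary length (outer) = 73.00 mm.

73.00 mm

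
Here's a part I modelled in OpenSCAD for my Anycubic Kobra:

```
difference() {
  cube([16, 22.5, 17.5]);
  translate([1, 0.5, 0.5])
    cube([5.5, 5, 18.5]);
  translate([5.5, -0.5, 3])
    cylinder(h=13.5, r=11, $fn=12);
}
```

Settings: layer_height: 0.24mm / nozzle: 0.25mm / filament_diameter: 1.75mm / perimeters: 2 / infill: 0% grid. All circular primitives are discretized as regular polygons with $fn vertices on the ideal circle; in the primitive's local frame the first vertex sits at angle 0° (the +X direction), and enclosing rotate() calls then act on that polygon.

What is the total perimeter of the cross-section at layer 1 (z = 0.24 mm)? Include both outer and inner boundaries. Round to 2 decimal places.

At z = 0.24 mm: the cube is present — its section is the full 16×22.5 rectangle (perimeter 77.00 mm); the cube at (1, 0.5) is not intersected at this z (z outside [0.5, 19]); the cylinder at (5.5, -0.5) is not intersected at this z (z outside [3, 16.5]); After the difference (first − rest): none of the subtracted shapes is present at this height, so the 16×22.5 cube is unchanged — boundary = 77.00 mm. Overall, the cross-section is a single solid region. Total boundary length (outer) = 77.00 mm.

77.00 mm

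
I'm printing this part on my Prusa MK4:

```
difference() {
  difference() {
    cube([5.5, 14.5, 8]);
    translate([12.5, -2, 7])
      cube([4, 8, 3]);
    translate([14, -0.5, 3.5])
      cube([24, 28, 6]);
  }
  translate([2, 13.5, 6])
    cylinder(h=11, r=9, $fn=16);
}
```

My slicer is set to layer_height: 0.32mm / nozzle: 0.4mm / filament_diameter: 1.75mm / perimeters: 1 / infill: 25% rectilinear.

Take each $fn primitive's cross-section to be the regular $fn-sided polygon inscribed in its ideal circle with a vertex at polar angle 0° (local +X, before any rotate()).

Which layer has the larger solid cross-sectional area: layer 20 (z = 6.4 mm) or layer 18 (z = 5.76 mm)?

Layer 20 (z = 6.4): the cube (footprint 5.5×14.5) is included at this height (area 79.75 mm²); the cube at (12.5, -2) does not reach this height (z outside [7, 10]); the 24×28 cube at (14, -0.5) contributes its full rectangle (area 672.00 mm²); After the difference (first − rest): starting from the 5.5×14.5 cube (79.75 mm²), the 24×28 cube at (14, -0.5) misses the remaining region (no effect) — area = 79.75 mm²; the cylinder at (2, 13.5): section is a regular 16-gon, circumradius r=9 (area = (16/2)·9.000²·sin(360°/16) = 247.98 mm²); Subtracting the remaining from the first: starting from the result so far (79.75 mm²), the r=9 cylinder at (2, 13.5) partially overlaps it — only the 53.38 mm² overlap (of its 247.98 mm²) is removed, clipping the outline — area = 26.37 mm². So its area = 26.37 mm². Layer 18 (z = 5.76): the cube (footprint 5.5×14.5) is included at this height (area 79.75 mm²); the cube at (12.5, -2) is absent (z outside [7, 10]); the cube at (14, -0.5) (footprint 24×28) is included at this height (area 672.00 mm²); After the difference (first − rest): starting from the 5.5×14.5 cube (79.75 mm²), the 24×28 cube at (14, -0.5) misses the remaining region (no effect) — area = 79.75 mm²; the cylinder at (2, 13.5) is not intersected at this z (z outside [6, 17]); Subtracting the remaining from the first: none of the subtracted shapes is present at this height, so the result so far is unchanged — area = 79.75 mm². So its area = 79.75 mm². Layer 18 is larger (79.75 vs 26.37 mm²).

layer 18 (z = 5.76 mm)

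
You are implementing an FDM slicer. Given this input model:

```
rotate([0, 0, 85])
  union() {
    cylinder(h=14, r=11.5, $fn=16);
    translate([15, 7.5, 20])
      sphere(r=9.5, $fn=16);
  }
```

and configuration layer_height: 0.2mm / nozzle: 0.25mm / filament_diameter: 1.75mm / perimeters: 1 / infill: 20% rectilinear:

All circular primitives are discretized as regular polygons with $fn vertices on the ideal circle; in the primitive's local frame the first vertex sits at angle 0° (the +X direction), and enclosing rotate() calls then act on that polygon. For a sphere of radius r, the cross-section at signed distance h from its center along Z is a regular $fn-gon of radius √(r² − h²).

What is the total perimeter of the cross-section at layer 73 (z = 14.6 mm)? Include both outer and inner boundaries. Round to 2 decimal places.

48.79 mm

At z = 14.6 mm: the cylinder is not intersected at this z (z outside [0, 14]); the r=9.5 sphere at (15, 7.5) slices to a regular 16-gon of circumradius 7.816 (√(r²−h²) with h=5.4 from center) (perimeter = 2·16·7.816·sin(180°/16) = 48.79 mm); Taking the union: only the r=9.5 sphere at (15, 7.5) is present, so the union is just that shape — boundary = 48.79 mm; (rotated 85° about Z; rotation is an isometry so areas/perimeters/island counts are preserved). Overall, the cross-section is a single solid region. Total boundary length (outer) = 48.79 mm.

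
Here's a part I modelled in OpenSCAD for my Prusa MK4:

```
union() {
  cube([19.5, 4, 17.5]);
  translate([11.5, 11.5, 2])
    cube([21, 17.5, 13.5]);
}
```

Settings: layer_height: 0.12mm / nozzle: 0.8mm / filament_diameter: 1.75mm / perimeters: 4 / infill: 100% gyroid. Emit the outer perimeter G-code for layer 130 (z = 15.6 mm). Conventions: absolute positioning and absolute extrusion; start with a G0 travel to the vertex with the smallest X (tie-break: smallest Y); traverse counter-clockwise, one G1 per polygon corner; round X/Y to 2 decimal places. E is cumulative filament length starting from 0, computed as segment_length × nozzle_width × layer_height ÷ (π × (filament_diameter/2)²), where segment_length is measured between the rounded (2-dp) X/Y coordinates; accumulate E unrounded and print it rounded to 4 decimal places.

At z = 15.6 mm: the cube is present — its section is the full 19.5×4 rectangle; the cube at (11.5, 11.5) does not reach this height (z outside [2, 15.5]); Taking the union: only the 19.5×4 cube is present, so the union is just that shape — 1 connected region. The outline is a single polygon with 4 vertices. Extrusion per mm of travel: 0.8 × 0.12 / (π × 0.875²) = 0.039912. Accumulating E over each segment gives final E = 1.8759.

G0 X0.00 Y0.00 Z15.60
G1 X19.50 Y0.00 E0.7783
G1 X19.50 Y4.00 E0.9379
G1 X0.00 Y4.00 E1.7162
G1 X0.00 Y0.00 E1.8759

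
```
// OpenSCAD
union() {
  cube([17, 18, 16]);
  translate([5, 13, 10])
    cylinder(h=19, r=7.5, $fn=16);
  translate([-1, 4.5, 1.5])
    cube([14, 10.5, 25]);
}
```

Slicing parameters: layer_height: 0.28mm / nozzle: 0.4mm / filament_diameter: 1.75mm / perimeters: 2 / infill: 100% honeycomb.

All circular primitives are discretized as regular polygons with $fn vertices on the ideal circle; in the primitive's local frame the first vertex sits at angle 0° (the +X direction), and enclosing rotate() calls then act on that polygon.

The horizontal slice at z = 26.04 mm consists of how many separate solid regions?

At z = 26.04 mm: the cube is absent (z outside [0, 16]); the r=7.5 cylinder at (5, 13) contributes a regular 16-gon of circumradius 7.5; the cube at (-1, 4.5) (footprint 14×10.5) is included at this height; Taking the union: the regions partially overlap (shared area 108.57 mm²), so overlapping operands fuse into one piece — 1 connected region. The result has 1 disconnected region.

1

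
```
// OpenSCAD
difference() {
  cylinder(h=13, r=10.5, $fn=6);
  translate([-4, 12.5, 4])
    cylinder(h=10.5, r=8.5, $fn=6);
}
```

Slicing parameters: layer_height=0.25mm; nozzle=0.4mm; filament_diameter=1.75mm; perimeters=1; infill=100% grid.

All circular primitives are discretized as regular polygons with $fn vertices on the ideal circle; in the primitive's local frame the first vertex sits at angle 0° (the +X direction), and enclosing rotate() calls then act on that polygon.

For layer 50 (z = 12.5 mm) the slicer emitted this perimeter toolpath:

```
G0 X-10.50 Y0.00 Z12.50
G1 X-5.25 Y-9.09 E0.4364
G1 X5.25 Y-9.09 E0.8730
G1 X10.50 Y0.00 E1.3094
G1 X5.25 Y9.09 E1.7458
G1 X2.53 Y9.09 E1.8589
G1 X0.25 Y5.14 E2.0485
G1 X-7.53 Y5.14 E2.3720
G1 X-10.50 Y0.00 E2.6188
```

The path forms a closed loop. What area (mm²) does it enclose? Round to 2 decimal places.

Apply the shoelace formula to the sequence of (X, Y) vertices; enclosed area = 255.60 mm².

255.60 mm²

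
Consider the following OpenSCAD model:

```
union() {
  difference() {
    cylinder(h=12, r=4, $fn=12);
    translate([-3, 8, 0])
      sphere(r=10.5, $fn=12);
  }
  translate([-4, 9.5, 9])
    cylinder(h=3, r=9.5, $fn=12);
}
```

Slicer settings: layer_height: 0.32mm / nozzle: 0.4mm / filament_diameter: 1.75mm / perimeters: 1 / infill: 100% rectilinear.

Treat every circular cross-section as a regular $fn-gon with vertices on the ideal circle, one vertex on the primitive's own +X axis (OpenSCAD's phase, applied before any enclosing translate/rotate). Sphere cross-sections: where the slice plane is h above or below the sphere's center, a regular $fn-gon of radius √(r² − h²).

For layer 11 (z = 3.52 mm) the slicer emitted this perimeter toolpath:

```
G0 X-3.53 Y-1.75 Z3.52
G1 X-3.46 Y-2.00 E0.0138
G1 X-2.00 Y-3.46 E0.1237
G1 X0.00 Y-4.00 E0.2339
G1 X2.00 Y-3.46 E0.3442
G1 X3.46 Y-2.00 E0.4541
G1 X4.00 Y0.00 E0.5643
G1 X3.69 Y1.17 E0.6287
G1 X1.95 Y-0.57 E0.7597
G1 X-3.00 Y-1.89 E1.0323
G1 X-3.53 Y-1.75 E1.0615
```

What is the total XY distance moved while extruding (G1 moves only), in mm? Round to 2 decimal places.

19.95 mm

Sum the Euclidean lengths of each G1 segment: total = 19.95 mm.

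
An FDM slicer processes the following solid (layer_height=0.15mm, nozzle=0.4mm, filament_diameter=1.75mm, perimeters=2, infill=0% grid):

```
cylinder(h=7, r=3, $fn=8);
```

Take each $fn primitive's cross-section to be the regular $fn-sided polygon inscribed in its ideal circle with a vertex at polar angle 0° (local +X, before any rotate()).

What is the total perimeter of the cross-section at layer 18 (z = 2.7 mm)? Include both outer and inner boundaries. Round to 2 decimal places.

18.37 mm

At z = 2.7 mm: the r=3 cylinder gives a regular 8-gon of circumradius 3 (constant along its height) (perimeter = 2·8·3.000·sin(180°/8) = 18.37 mm). Overall, the cross-section is a single solid region. Total boundary length (outer) = 18.37 mm.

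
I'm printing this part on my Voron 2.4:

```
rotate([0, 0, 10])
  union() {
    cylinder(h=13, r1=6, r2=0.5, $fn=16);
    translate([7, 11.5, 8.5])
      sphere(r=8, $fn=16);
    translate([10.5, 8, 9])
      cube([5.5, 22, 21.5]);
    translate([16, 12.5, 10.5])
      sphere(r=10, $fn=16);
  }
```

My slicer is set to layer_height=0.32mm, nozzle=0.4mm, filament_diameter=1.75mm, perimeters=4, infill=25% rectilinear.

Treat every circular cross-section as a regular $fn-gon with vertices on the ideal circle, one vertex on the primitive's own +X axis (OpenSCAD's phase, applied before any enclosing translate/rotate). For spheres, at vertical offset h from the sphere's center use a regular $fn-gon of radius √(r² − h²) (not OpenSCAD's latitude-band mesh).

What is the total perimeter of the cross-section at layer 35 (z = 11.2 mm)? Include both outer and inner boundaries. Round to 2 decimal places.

At z = 11.2 mm: the cone contributes a regular 16-gon of circumradius 1.262 (interpolated between r1=6 and r2=0.5 at t=0.862) (perimeter = 2·16·1.262·sin(180°/16) = 7.88 mm); the r=8 sphere at (7, 11.5) slices to a regular 16-gon of circumradius 7.531 (√(r²−h²) with h=2.7 from center) (perimeter = 2·16·7.531·sin(180°/16) = 47.01 mm); the 5.5×22 cube at (10.5, 8) contributes its full rectangle (perimeter 55.00 mm); the r=10 sphere at (16, 12.5) slices to a regular 16-gon of circumradius 9.975 (√(r²−h²) with h=0.7 from center) (perimeter = 2·16·9.975·sin(180°/16) = 62.28 mm); Taking the union: the regions partially overlap (shared area 159.68 mm²), so the edge portions inside another operand are dropped and the merged outline is re-measured after clipping — boundary = 98.82 mm; (rotated 10° about Z; rotation is an isometry so areas/perimeters/island counts are preserved). Overall, the cross-section has 2 separate islands. Total boundary length (outer) = 98.82 mm.

98.82 mm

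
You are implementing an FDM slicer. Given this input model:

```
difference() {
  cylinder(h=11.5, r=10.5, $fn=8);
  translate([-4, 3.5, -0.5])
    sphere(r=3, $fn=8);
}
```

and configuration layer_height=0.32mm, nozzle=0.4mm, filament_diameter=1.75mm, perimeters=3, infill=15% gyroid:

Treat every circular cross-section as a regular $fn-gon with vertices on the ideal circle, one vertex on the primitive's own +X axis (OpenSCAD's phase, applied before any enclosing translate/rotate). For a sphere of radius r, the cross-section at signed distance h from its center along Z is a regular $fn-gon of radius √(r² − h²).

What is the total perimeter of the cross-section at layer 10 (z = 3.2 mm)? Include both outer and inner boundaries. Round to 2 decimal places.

64.29 mm

At z = 3.2 mm: the r=10.5 cylinder gives a regular 8-gon of circumradius 10.5 (constant along its height) (perimeter = 2·8·10.500·sin(180°/8) = 64.29 mm); the sphere at (-4, 3.5) does not reach this height (|z−center|=3.700 > r=3); Taking the first minus the rest: none of the subtracted shapes is present at this height, so the r=10.5 cylinder is unchanged — boundary = 64.29 mm. Overall, the cross-section is a single solid region. Total boundary length (outer) = 64.29 mm.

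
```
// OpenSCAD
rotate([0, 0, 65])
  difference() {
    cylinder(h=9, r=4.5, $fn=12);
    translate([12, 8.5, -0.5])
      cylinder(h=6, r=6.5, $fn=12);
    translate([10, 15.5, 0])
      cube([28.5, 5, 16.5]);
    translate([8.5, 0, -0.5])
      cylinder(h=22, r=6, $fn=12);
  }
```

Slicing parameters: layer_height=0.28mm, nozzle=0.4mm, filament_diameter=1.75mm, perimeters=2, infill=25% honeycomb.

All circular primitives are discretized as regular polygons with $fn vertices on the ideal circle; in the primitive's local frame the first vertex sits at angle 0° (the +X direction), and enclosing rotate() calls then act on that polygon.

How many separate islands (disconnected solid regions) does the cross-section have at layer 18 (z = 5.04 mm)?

1

At z = 5.04 mm: the r=4.5 cylinder contributes a regular 12-gon of circumradius 4.5; the r=6.5 cylinder at (12, 8.5) contributes a regular 12-gon of circumradius 6.5; the cube at (10, 15.5) is present — its section is the full 28.5×5 rectangle; the r=6 cylinder at (8.5, 0) gives a regular 12-gon of circumradius 6 (constant along its height); Subtracting the remaining from the first: starting from the r=4.5 cylinder, the r=6.5 cylinder at (12, 8.5) misses the remaining region (no effect); the 28.5×5 cube at (10, 15.5) misses the remaining region (no effect); the r=6 cylinder at (8.5, 0) partially overlaps it — only the 6.78 mm² overlap (of its 108.00 mm²) is removed, clipping the outline — 1 connected region; (whole slice rotated 65° about Z — lengths, areas and connectivity unchanged). Overall, the cross-section is a single solid region. Island count = 1.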